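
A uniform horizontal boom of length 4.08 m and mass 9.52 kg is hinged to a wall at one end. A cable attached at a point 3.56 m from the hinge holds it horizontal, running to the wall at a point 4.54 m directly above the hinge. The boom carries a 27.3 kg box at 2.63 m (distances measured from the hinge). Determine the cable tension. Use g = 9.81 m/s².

Sum moments about the hinge (the unknown hinge reaction has zero arm there).
Beam weight: 9.52 × 9.81 = 93.39 N down at 2.04 m → arm 2.04 m, τ = 93.39 × 2.04 = 190.5 N·m clockwise.
Box: 27.3 × 9.81 = 267.8 N down at 2.63 m → arm 2.63 m, τ = 267.8 × 2.63 = 704.3 N·m clockwise.
Total clockwise load moment = 894.8 N·m.
The cable tension T acts at 3.56 m; only its component perpendicular to the boom, T sinθ, produces torque. sinθ = h/√(h²+d²) = 4.54/√(4.54²+3.56²) = 0.7869.
For rotational equilibrium, T × 3.56 × 0.7869 = 894.8, so T = 894.8 / 2.801 = 319 N.

T ≈ 319 N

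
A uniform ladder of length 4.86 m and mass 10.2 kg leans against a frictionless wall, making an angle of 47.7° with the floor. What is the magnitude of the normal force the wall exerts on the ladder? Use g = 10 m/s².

Choose the foot of the ladder as the axis so the floor normal and friction both act there and drop out.
Ladder weight 10.2×10 = 102 N acts at 2.43 m along the ladder; its horizontal arm is 2.43·cos47.7° = 1.635 m → τ = 166.8 N·m clockwise.
Wall normal N acts horizontally at the top; its moment arm is the height L sinθ = 4.86·sin47.7° = 3.595 m, counterclockwise.
Setting net torque to zero: N × 3.595 = 166.8 → N = 46.4 N.

N_wall ≈ 46.4 N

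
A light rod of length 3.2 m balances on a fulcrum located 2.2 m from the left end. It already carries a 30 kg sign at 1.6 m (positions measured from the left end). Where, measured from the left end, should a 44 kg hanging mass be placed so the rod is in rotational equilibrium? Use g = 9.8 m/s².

x ≈ 2.61 m from the left end

Sum moments about the fulcrum (at 2.2 m from the left end) (the support reaction has zero arm there).
Sign: 30 × 9.8 = 294 N down at 1.6 m → arm 0.6 m, τ = 294 × 0.6 = 176.4 N·m counterclockwise.
Net moment of existing loads = 176.4 N·m counterclockwise.
The hanging mass weighs 44 × 9.8 = 431.2 N and must supply an equal clockwise moment, so its lever arm about the fulcrum is 176.4 / 431.2 = 0.409 m.
That puts it at 2.2 + 0.409 = 2.61 m from the left end.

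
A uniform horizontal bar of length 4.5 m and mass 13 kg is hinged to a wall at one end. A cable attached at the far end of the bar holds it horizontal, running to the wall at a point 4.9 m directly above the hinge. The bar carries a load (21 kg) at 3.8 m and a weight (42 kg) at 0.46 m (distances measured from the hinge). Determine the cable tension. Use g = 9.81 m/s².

T ≈ 380 N

Take moments about the hinge.
Beam weight: 13 × 9.81 = 127.5 N down at 2.25 m → arm 2.25 m, τ = 127.5 × 2.25 = 286.9 N·m clockwise.
Load: 21 × 9.81 = 206 N down at 3.8 m → arm 3.8 m, τ = 206 × 3.8 = 782.8 N·m clockwise.
Weight: 42 × 9.81 = 412 N down at 0.46 m → arm 0.46 m, τ = 412 × 0.46 = 189.5 N·m clockwise.
Total clockwise load moment = 1259 N·m.
The cable tension T acts at 4.5 m; only its component perpendicular to the bar, T sinθ, produces torque. sinθ = h/√(h²+d²) = 4.9/√(4.9²+4.5²) = 0.7365.
Στ = 0 ⇒ T × 4.5 × 0.7365 = 1259 ⇒ T = 1259 / 3.314 = 380 N.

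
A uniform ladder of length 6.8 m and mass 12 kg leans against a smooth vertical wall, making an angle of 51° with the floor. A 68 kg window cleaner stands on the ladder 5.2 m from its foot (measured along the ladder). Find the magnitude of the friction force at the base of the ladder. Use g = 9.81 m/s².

Sum moments about the foot of the ladder (the floor normal and friction both act there and drop out).
Ladder weight 12×9.81 = 117.7 N acts at 3.4 m along the ladder; its horizontal arm is 3.4·cos51° = 2.14 m → τ = 251.9 N·m clockwise.
Window cleaner: 68×9.81 = 667.1 N at 5.2 m → arm 3.272 m → τ = 2183 N·m clockwise.
Wall normal N acts horizontally at the top; its moment arm is the height L sinθ = 6.8·sin51° = 5.285 m, counterclockwise.
For rotational equilibrium, N × 5.285 = 2435, so N = 461 N.
ΣFx = 0: friction at the foot balances the wall's push, so f = N_wall = 461 N.

f ≈ 461 N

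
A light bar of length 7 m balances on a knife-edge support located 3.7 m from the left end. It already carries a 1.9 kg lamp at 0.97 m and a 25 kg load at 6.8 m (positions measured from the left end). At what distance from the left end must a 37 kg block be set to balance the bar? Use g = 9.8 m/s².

x ≈ 1.75 m from the left end

Choose the knife-edge support (at 3.7 m from the left end) as the axis so the support reaction has zero arm there.
Lamp: 1.9 × 9.8 = 18.62 N down at 0.97 m → arm 2.73 m, τ = 18.62 × 2.73 = 50.83 N·m counterclockwise.
Load: 25 × 9.8 = 245 N down at 6.8 m → arm 3.1 m, τ = 245 × 3.1 = 759.5 N·m clockwise.
Net moment of existing loads = 708.7 N·m clockwise.
The block weighs 37 × 9.8 = 362.6 N and must supply an equal counterclockwise moment, so its lever arm about the knife-edge support is 708.7 / 362.6 = 1.95 m.
That puts it at 3.7 − 1.95 = 1.75 m from the left end.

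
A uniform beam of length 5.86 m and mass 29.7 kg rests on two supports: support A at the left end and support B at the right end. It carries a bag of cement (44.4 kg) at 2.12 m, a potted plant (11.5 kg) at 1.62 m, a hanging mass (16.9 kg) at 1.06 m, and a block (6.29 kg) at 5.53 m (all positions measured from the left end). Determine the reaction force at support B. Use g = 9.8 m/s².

R_B ≈ 422 N

Take moments about support A.
Beam weight: 29.7 × 9.8 = 291.1 N down at 2.93 m → arm 2.93 m, τ = 291.1 × 2.93 = 852.9 N·m clockwise.
Bag of cement: 44.4 × 9.8 = 435.1 N down at 2.12 m → arm 2.12 m, τ = 435.1 × 2.12 = 922.4 N·m clockwise.
Potted plant: 11.5 × 9.8 = 112.7 N down at 1.62 m → arm 1.62 m, τ = 112.7 × 1.62 = 182.6 N·m clockwise.
Hanging mass: 16.9 × 9.8 = 165.6 N down at 1.06 m → arm 1.06 m, τ = 165.6 × 1.06 = 175.5 N·m clockwise.
Block: 6.29 × 9.8 = 61.64 N down at 5.53 m → arm 5.53 m, τ = 61.64 × 5.53 = 340.9 N·m clockwise.
Net load moment about support A = 2474 N·m clockwise.
Reaction R at support B is upward at 5.86 m, arm 5.86 m → moment R × 5.86 counterclockwise.
Balancing moments: R × 5.86 = 2474, giving R = 422 N.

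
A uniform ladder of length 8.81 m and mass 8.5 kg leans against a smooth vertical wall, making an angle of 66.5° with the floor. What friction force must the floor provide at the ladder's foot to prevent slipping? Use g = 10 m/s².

f ≈ 18.5 N

Take moments about the foot of the ladder.
Ladder weight 8.5×10 = 85 N acts at 4.405 m along the ladder; its horizontal arm is 4.405·cos66.5° = 1.756 m → τ = 149.3 N·m clockwise.
Wall normal N acts horizontally at the top; its moment arm is the height L sinθ = 8.81·sin66.5° = 8.079 m, counterclockwise.
Στ = 0 ⇒ N × 8.079 = 149.3 ⇒ N = 18.5 N.
ΣFx = 0: friction at the foot balances the wall's push, so f = N_wall = 18.5 N.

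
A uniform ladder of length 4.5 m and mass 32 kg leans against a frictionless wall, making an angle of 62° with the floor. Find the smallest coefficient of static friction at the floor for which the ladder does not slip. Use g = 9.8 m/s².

Choose the foot of the ladder as the axis so the floor normal and friction both act there and drop out.
Ladder weight 32×9.8 = 313.6 N acts at 2.25 m along the ladder; its horizontal arm is 2.25·cos62° = 1.056 m → τ = 331.2 N·m clockwise.
Wall normal N acts horizontally at the top; its moment arm is the height L sinθ = 4.5·sin62° = 3.973 m, counterclockwise.
For rotational equilibrium, N × 3.973 = 331.2, so N = 83.36 N.
ΣFx = 0 ⇒ f = N_wall = 83.36 N. ΣFy = 0 ⇒ N_floor = 313.6 N.
μ_min = f / N_floor = 83.36 / 313.6 = 0.266.

μ_min ≈ 0.266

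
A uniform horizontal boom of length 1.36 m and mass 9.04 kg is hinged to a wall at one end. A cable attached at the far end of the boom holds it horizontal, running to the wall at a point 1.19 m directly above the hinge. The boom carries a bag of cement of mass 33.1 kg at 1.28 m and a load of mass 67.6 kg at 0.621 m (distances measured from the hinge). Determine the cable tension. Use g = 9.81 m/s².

Taking torques about the hinge:
Beam weight: 9.04 × 9.81 = 88.68 N down at 0.68 m → arm 0.68 m, τ = 88.68 × 0.68 = 60.3 N·m clockwise.
Bag of cement: 33.1 × 9.81 = 324.7 N down at 1.28 m → arm 1.28 m, τ = 324.7 × 1.28 = 415.6 N·m clockwise.
Load: 67.6 × 9.81 = 663.2 N down at 0.621 m → arm 0.621 m, τ = 663.2 × 0.621 = 411.8 N·m clockwise.
Total clockwise load moment = 887.7 N·m.
The cable tension T acts at 1.36 m; only its component perpendicular to the boom, T sinθ, produces torque. sinθ = h/√(h²+d²) = 1.19/√(1.19²+1.36²) = 0.6585.
Setting net torque to zero: T × 1.36 × 0.6585 = 887.7 → T = 887.7 / 0.8956 = 991 N.

T ≈ 991 N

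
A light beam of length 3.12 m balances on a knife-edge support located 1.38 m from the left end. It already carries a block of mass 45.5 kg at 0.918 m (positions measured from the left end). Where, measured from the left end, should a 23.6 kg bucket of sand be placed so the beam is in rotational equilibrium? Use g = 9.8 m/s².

x ≈ 2.27 m from the left end

Taking torques about the knife-edge support (at 1.38 m from the left end):
Block: 45.5 × 9.8 = 445.9 N down at 0.918 m → arm 0.462 m, τ = 445.9 × 0.462 = 206 N·m counterclockwise.
Net moment of existing loads = 206 N·m counterclockwise.
The bucket of sand weighs 23.6 × 9.8 = 231.3 N and must supply an equal clockwise moment, so its lever arm about the knife-edge support is 206 / 231.3 = 0.891 m.
That puts it at 1.38 + 0.891 = 2.27 m from the left end.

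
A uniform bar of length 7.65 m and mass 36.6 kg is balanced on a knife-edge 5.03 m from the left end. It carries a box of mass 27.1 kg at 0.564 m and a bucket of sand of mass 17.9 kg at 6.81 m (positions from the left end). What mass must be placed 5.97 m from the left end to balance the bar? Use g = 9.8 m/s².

m ≈ 142 kg

Choose the knife-edge (at 5.03 m from the left end) as the axis so the support reaction has zero arm there.
Beam weight: 36.6 × 9.8 = 358.7 N down at 3.825 m → arm 1.205 m, τ = 358.7 × 1.205 = 432.2 N·m counterclockwise.
Box: 27.1 × 9.8 = 265.6 N down at 0.564 m → arm 4.466 m, τ = 265.6 × 4.466 = 1186 N·m counterclockwise.
Bucket of sand: 17.9 × 9.8 = 175.4 N down at 6.81 m → arm 1.78 m, τ = 175.4 × 1.78 = 312.2 N·m clockwise.
Net moment of known loads = 1306 N·m counterclockwise.
An unknown mass m at 5.97 m has arm 0.94 m; its moment is m·g·0.94 clockwise.
Setting net torque to zero: m × 9.8 × 0.94 = 1306 → m = 1306 / (9.8 × 0.94) = 142 kg.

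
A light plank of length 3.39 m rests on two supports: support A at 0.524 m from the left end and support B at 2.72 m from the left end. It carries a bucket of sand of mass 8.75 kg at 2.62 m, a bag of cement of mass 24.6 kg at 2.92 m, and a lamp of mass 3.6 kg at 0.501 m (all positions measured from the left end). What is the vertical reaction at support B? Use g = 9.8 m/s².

R_B ≈ 345 N

About support A:
Bucket of sand: 8.75 × 9.8 = 85.75 N down at 2.62 m → arm 2.096 m, τ = 85.75 × 2.096 = 179.7 N·m clockwise.
Bag of cement: 24.6 × 9.8 = 241.1 N down at 2.92 m → arm 2.396 m, τ = 241.1 × 2.396 = 577.7 N·m clockwise.
Lamp: 3.6 × 9.8 = 35.28 N down at 0.501 m → arm 0.023 m, τ = 35.28 × 0.023 = 0.8114 N·m counterclockwise.
Net load moment about support A = 756.6 N·m clockwise.
Reaction R at support B is upward at 2.72 m, arm 2.196 m → moment R × 2.196 counterclockwise.
For rotational equilibrium, R × 2.196 = 756.6, so R = 345 N.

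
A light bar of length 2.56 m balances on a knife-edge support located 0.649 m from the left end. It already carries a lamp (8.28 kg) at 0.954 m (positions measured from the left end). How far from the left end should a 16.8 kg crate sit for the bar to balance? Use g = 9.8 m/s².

x ≈ 0.499 m from the left end

Choose the knife-edge support (at 0.649 m from the left end) as the axis so the support reaction has zero arm there.
Lamp: 8.28 × 9.8 = 81.14 N down at 0.954 m → arm 0.305 m, τ = 81.14 × 0.305 = 24.75 N·m clockwise.
Net moment of existing loads = 24.75 N·m clockwise.
The crate weighs 16.8 × 9.8 = 164.6 N and must supply an equal counterclockwise moment, so its lever arm about the knife-edge support is 24.75 / 164.6 = 0.15 m.
That puts it at 0.649 − 0.15 = 0.499 m from the left end.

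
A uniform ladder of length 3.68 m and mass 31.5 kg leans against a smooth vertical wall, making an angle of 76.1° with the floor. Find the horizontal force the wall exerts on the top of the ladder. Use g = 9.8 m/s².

N_wall ≈ 38.2 N

About the foot of the ladder:
Ladder weight 31.5×9.8 = 308.7 N acts at 1.84 m along the ladder; its horizontal arm is 1.84·cos76.1° = 0.442 m → τ = 136.4 N·m clockwise.
Wall normal N acts horizontally at the top; its moment arm is the height L sinθ = 3.68·sin76.1° = 3.572 m, counterclockwise.
For rotational equilibrium, N × 3.572 = 136.4, so N = 38.2 N.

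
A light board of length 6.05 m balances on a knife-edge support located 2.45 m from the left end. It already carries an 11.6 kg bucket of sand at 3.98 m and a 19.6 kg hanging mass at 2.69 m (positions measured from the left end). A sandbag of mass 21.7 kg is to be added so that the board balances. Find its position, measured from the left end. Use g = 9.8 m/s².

x ≈ 1.42 m from the left end

About the knife-edge support (at 2.45 m from the left end):
Bucket of sand: 11.6 × 9.8 = 113.7 N down at 3.98 m → arm 1.53 m, τ = 113.7 × 1.53 = 174 N·m clockwise.
Hanging mass: 19.6 × 9.8 = 192.1 N down at 2.69 m → arm 0.24 m, τ = 192.1 × 0.24 = 46.1 N·m clockwise.
Net moment of existing loads = 220.1 N·m clockwise.
The sandbag weighs 21.7 × 9.8 = 212.7 N and must supply an equal counterclockwise moment, so its lever arm about the knife-edge support is 220.1 / 212.7 = 1.03 m.
That puts it at 2.45 − 1.03 = 1.42 m from the left end.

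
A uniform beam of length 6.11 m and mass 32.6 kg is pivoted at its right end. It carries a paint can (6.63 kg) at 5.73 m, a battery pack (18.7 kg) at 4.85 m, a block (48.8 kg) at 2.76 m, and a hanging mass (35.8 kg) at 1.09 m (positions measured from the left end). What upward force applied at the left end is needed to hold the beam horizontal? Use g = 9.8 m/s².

Taking torques about the right end:
Beam weight: 32.6 × 9.8 = 319.5 N down at 3.055 m → arm 3.055 m, τ = 319.5 × 3.055 = 976.1 N·m counterclockwise.
Paint can: 6.63 × 9.8 = 64.97 N down at 5.73 m → arm 0.38 m, τ = 64.97 × 0.38 = 24.69 N·m counterclockwise.
Battery pack: 18.7 × 9.8 = 183.3 N down at 4.85 m → arm 1.26 m, τ = 183.3 × 1.26 = 231 N·m counterclockwise.
Block: 48.8 × 9.8 = 478.2 N down at 2.76 m → arm 3.35 m, τ = 478.2 × 3.35 = 1602 N·m counterclockwise.
Hanging mass: 35.8 × 9.8 = 350.8 N down at 1.09 m → arm 5.02 m, τ = 350.8 × 5.02 = 1761 N·m counterclockwise.
Net moment of the loads = 4595 N·m counterclockwise.
The upward force F acts at the left end, arm 6.11 m, giving F × 6.11 clockwise.
Στ = 0 ⇒ F × 6.11 = 4595 ⇒ F = 4595 / 6.11 = 752 N.

F ≈ 752 N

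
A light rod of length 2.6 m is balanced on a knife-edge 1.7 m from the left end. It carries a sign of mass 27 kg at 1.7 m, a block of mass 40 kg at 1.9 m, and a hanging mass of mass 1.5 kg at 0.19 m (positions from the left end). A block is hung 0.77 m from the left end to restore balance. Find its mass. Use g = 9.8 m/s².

m ≈ 6.17 kg

Take moments about the knife-edge (at 1.7 m from the left end).
Sign: acts at the knife-edge, moment arm 0 → no torque.
Block: 40 × 9.8 = 392 N down at 1.9 m → arm 0.2 m, τ = 392 × 0.2 = 78.4 N·m clockwise.
Hanging mass: 1.5 × 9.8 = 14.7 N down at 0.19 m → arm 1.51 m, τ = 14.7 × 1.51 = 22.2 N·m counterclockwise.
Net moment of known loads = 56.2 N·m clockwise.
An unknown mass m at 0.77 m has arm 0.93 m; its moment is m·g·0.93 counterclockwise.
Στ = 0 ⇒ m × 9.8 × 0.93 = 56.2 ⇒ m = 56.2 / (9.8 × 0.93) = 6.17 kg.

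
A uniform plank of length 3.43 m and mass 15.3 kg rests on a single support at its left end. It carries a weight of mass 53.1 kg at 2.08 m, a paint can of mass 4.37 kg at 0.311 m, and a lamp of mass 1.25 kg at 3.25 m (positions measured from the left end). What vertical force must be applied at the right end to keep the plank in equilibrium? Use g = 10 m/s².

F ≈ 414 N

Choose the left end as the axis so the unknown pivot reaction has zero arm there.
Beam weight: 15.3 × 10 = 153 N down at 1.715 m → arm 1.715 m, τ = 153 × 1.715 = 262.4 N·m clockwise.
Weight: 53.1 × 10 = 531 N down at 2.08 m → arm 2.08 m, τ = 531 × 2.08 = 1104 N·m clockwise.
Paint can: 4.37 × 10 = 43.7 N down at 0.311 m → arm 0.311 m, τ = 43.7 × 0.311 = 13.59 N·m clockwise.
Lamp: 1.25 × 10 = 12.5 N down at 3.25 m → arm 3.25 m, τ = 12.5 × 3.25 = 40.62 N·m clockwise.
Net moment of the loads = 1421 N·m clockwise.
The upward force F acts at the right end, arm 3.43 m, giving F × 3.43 counterclockwise.
For rotational equilibrium, F × 3.43 = 1421, so F = 1421 / 3.43 = 414 N.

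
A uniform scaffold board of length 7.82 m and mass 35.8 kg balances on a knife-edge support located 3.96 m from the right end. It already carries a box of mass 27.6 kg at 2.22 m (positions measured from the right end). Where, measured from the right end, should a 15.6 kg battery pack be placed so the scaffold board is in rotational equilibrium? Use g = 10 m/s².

About the knife-edge support (at 3.96 m from the right end):
Beam weight: 35.8 × 10 = 358 N down at 3.91 m → arm 0.05 m, τ = 358 × 0.05 = 17.9 N·m clockwise.
Box: 27.6 × 10 = 276 N down at 2.22 m → arm 1.74 m, τ = 276 × 1.74 = 480.2 N·m clockwise.
Net moment of existing loads = 498.1 N·m clockwise.
The battery pack weighs 15.6 × 10 = 156 N and must supply an equal counterclockwise moment, so its lever arm about the knife-edge support is 498.1 / 156 = 3.19 m.
That puts it at 3.96 + 3.19 = 7.15 m from the right end.

x ≈ 7.15 m from the right end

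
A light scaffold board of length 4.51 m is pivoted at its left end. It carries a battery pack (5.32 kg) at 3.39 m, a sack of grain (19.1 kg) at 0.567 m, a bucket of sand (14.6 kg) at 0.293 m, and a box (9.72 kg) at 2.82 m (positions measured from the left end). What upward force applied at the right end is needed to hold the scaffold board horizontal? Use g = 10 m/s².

F ≈ 134 N

Take moments about the left end.
Battery pack: 5.32 × 10 = 53.2 N down at 3.39 m → arm 3.39 m, τ = 53.2 × 3.39 = 180.3 N·m clockwise.
Sack of grain: 19.1 × 10 = 191 N down at 0.567 m → arm 0.567 m, τ = 191 × 0.567 = 108.3 N·m clockwise.
Bucket of sand: 14.6 × 10 = 146 N down at 0.293 m → arm 0.293 m, τ = 146 × 0.293 = 42.78 N·m clockwise.
Box: 9.72 × 10 = 97.2 N down at 2.82 m → arm 2.82 m, τ = 97.2 × 2.82 = 274.1 N·m clockwise.
Net moment of the loads = 605.5 N·m clockwise.
The upward force F acts at the right end, arm 4.51 m, giving F × 4.51 counterclockwise.
Balancing moments: F × 4.51 = 605.5, giving F = 605.5 / 4.51 = 134 N.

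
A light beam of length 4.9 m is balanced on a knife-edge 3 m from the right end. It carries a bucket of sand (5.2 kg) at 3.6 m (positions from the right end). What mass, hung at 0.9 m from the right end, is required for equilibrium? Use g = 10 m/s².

m ≈ 1.49 kg

About the knife-edge (at 3 m from the right end):
Bucket of sand: 5.2 × 10 = 52 N down at 3.6 m → arm 0.6 m, τ = 52 × 0.6 = 31.2 N·m counterclockwise.
Net moment of known loads = 31.2 N·m counterclockwise.
An unknown mass m at 0.9 m has arm 2.1 m; its moment is m·g·2.1 clockwise.
Setting net torque to zero: m × 10 × 2.1 = 31.2 → m = 31.2 / (10 × 2.1) = 1.49 kg.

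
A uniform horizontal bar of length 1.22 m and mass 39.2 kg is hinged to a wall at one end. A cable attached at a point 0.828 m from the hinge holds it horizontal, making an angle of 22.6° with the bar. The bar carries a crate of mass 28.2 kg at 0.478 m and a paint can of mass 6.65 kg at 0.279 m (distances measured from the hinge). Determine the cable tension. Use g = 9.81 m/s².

T ≈ 1210 N

Taking torques about the hinge:
Beam weight: 39.2 × 9.81 = 384.6 N down at 0.61 m → arm 0.61 m, τ = 384.6 × 0.61 = 234.6 N·m clockwise.
Crate: 28.2 × 9.81 = 276.6 N down at 0.478 m → arm 0.478 m, τ = 276.6 × 0.478 = 132.2 N·m clockwise.
Paint can: 6.65 × 9.81 = 65.24 N down at 0.279 m → arm 0.279 m, τ = 65.24 × 0.279 = 18.2 N·m clockwise.
Total clockwise load moment = 385 N·m.
The cable tension T acts at 0.828 m; only its component perpendicular to the bar, T sinθ, produces torque. sin 22.6° = 0.3843.
Στ = 0 ⇒ T × 0.828 × 0.3843 = 385 ⇒ T = 385 / 0.3182 = 1210 N.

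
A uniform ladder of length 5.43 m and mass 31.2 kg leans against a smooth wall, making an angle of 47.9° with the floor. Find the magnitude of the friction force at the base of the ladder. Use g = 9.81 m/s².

About the foot of the ladder:
Ladder weight 31.2×9.81 = 306.1 N acts at 2.715 m along the ladder; its horizontal arm is 2.715·cos47.9° = 1.82 m → τ = 557.1 N·m clockwise.
Wall normal N acts horizontally at the top; its moment arm is the height L sinθ = 5.43·sin47.9° = 4.029 m, counterclockwise.
Balancing moments: N × 4.029 = 557.1, giving N = 138 N.
ΣFx = 0: friction at the foot balances the wall's push, so f = N_wall = 138 N.

f ≈ 138 N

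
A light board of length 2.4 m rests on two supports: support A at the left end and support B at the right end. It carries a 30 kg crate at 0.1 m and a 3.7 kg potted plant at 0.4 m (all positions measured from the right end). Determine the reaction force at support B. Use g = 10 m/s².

R_B ≈ 318 N

Sum moments about support A (its reaction then has zero moment arm).
Crate: 30 × 10 = 300 N down at 0.1 m → arm 2.3 m, τ = 300 × 2.3 = 690 N·m clockwise.
Potted plant: 3.7 × 10 = 37 N down at 0.4 m → arm 2 m, τ = 37 × 2 = 74 N·m clockwise.
Net load moment about support A = 764 N·m clockwise.
Reaction R at support B is upward at 0 m, arm 2.4 m → moment R × 2.4 counterclockwise.
For rotational equilibrium, R × 2.4 = 764, so R = 318 N.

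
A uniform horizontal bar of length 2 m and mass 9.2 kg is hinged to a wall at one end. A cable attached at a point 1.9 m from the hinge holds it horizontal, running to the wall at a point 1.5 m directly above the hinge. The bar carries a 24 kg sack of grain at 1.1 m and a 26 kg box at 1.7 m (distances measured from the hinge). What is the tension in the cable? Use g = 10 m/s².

T ≈ 678 N

Take moments about the hinge.
Beam weight: 9.2 × 10 = 92 N down at 1 m → arm 1 m, τ = 92 × 1 = 92 N·m clockwise.
Sack of grain: 24 × 10 = 240 N down at 1.1 m → arm 1.1 m, τ = 240 × 1.1 = 264 N·m clockwise.
Box: 26 × 10 = 260 N down at 1.7 m → arm 1.7 m, τ = 260 × 1.7 = 442 N·m clockwise.
Total clockwise load moment = 798 N·m.
The cable tension T acts at 1.9 m; only its component perpendicular to the bar, T sinθ, produces torque. sinθ = h/√(h²+d²) = 1.5/√(1.5²+1.9²) = 0.6196.
Balancing moments: T × 1.9 × 0.6196 = 798, giving T = 798 / 1.177 = 678 N.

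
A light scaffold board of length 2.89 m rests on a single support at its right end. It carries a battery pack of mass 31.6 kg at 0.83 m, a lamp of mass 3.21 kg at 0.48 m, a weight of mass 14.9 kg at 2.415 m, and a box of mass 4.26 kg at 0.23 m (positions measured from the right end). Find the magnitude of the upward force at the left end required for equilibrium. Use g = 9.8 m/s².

Choose the right end as the axis so the unknown pivot reaction has zero arm there.
Battery pack: 31.6 × 9.8 = 309.7 N down at 0.83 m → arm 0.83 m, τ = 309.7 × 0.83 = 257.1 N·m counterclockwise.
Lamp: 3.21 × 9.8 = 31.46 N down at 0.48 m → arm 0.48 m, τ = 31.46 × 0.48 = 15.1 N·m counterclockwise.
Weight: 14.9 × 9.8 = 146 N down at 2.415 m → arm 2.415 m, τ = 146 × 2.415 = 352.6 N·m counterclockwise.
Box: 4.26 × 9.8 = 41.75 N down at 0.23 m → arm 0.23 m, τ = 41.75 × 0.23 = 9.603 N·m counterclockwise.
Net moment of the loads = 634.4 N·m counterclockwise.
The upward force F acts at the left end, arm 2.89 m, giving F × 2.89 clockwise.
Balancing moments: F × 2.89 = 634.4, giving F = 634.4 / 2.89 = 220 N.

F ≈ 220 N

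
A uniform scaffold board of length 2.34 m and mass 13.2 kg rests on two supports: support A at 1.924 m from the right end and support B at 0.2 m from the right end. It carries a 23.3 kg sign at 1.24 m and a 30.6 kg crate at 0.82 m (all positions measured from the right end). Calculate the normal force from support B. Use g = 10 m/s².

R_B ≈ 346 N

Take moments about support A.
Beam weight: 13.2 × 10 = 132 N down at 1.17 m → arm 0.754 m, τ = 132 × 0.754 = 99.53 N·m clockwise.
Sign: 23.3 × 10 = 233 N down at 1.24 m → arm 0.684 m, τ = 233 × 0.684 = 159.4 N·m clockwise.
Crate: 30.6 × 10 = 306 N down at 0.82 m → arm 1.104 m, τ = 306 × 1.104 = 337.8 N·m clockwise.
Net load moment about support A = 596.7 N·m clockwise.
Reaction R at support B is upward at 0.2 m, arm 1.724 m → moment R × 1.724 counterclockwise.
Balancing moments: R × 1.724 = 596.7, giving R = 346 N.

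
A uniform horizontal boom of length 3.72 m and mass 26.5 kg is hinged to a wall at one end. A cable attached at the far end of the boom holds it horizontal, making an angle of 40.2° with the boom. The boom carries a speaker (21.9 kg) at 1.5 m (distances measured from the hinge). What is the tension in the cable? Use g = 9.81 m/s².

T ≈ 336 N

Sum moments about the hinge (the unknown hinge reaction has zero arm there).
Beam weight: 26.5 × 9.81 = 260 N down at 1.86 m → arm 1.86 m, τ = 260 × 1.86 = 483.6 N·m clockwise.
Speaker: 21.9 × 9.81 = 214.8 N down at 1.5 m → arm 1.5 m, τ = 214.8 × 1.5 = 322.2 N·m clockwise.
Total clockwise load moment = 805.8 N·m.
The cable tension T acts at 3.72 m; only its component perpendicular to the boom, T sinθ, produces torque. sin 40.2° = 0.6455.
For rotational equilibrium, T × 3.72 × 0.6455 = 805.8, so T = 805.8 / 2.401 = 336 N.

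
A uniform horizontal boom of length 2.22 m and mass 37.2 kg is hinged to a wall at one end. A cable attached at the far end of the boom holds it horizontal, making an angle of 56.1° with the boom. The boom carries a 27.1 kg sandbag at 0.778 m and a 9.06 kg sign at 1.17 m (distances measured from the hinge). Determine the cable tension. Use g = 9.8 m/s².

Choose the hinge as the axis so the unknown hinge reaction has zero arm there.
Beam weight: 37.2 × 9.8 = 364.6 N down at 1.11 m → arm 1.11 m, τ = 364.6 × 1.11 = 404.7 N·m clockwise.
Sandbag: 27.1 × 9.8 = 265.6 N down at 0.778 m → arm 0.778 m, τ = 265.6 × 0.778 = 206.6 N·m clockwise.
Sign: 9.06 × 9.8 = 88.79 N down at 1.17 m → arm 1.17 m, τ = 88.79 × 1.17 = 103.9 N·m clockwise.
Total clockwise load moment = 715.2 N·m.
The cable tension T acts at 2.22 m; only its component perpendicular to the boom, T sinθ, produces torque. sin 56.1° = 0.83.
Στ = 0 ⇒ T × 2.22 × 0.83 = 715.2 ⇒ T = 715.2 / 1.843 = 388 N.

T ≈ 388 N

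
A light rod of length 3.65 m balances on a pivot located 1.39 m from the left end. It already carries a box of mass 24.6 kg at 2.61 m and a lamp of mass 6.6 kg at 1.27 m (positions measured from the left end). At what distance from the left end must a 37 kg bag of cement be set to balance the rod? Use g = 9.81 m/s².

Choose the pivot (at 1.39 m from the left end) as the axis so the support reaction has zero arm there.
Box: 24.6 × 9.81 = 241.3 N down at 2.61 m → arm 1.22 m, τ = 241.3 × 1.22 = 294.4 N·m clockwise.
Lamp: 6.6 × 9.81 = 64.75 N down at 1.27 m → arm 0.12 m, τ = 64.75 × 0.12 = 7.77 N·m counterclockwise.
Net moment of existing loads = 286.6 N·m clockwise.
The bag of cement weighs 37 × 9.81 = 363 N and must supply an equal counterclockwise moment, so its lever arm about the pivot is 286.6 / 363 = 0.79 m.
That puts it at 1.39 − 0.79 = 0.6 m from the left end.

x ≈ 0.6 m from the left end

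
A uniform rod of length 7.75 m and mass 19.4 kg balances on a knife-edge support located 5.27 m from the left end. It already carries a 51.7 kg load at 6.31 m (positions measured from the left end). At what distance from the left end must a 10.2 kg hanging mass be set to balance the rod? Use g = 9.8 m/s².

Sum moments about the knife-edge support (at 5.27 m from the left end) (the support reaction has zero arm there).
Beam weight: 19.4 × 9.8 = 190.1 N down at 3.875 m → arm 1.395 m, τ = 190.1 × 1.395 = 265.2 N·m counterclockwise.
Load: 51.7 × 9.8 = 506.7 N down at 6.31 m → arm 1.04 m, τ = 506.7 × 1.04 = 527 N·m clockwise.
Net moment of existing loads = 261.8 N·m clockwise.
The hanging mass weighs 10.2 × 9.8 = 99.96 N and must supply an equal counterclockwise moment, so its lever arm about the knife-edge support is 261.8 / 99.96 = 2.62 m.
That puts it at 5.27 − 2.62 = 2.65 m from the left end.

x ≈ 2.65 m from the left end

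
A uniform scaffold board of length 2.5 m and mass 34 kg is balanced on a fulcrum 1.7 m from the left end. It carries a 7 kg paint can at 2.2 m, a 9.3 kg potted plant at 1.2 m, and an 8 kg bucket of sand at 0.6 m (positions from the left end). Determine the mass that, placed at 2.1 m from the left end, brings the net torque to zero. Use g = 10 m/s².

m ≈ 63.1 kg

Choose the fulcrum (at 1.7 m from the left end) as the axis so the support reaction has zero arm there.
Beam weight: 34 × 10 = 340 N down at 1.25 m → arm 0.45 m, τ = 340 × 0.45 = 153 N·m counterclockwise.
Paint can: 7 × 10 = 70 N down at 2.2 m → arm 0.5 m, τ = 70 × 0.5 = 35 N·m clockwise.
Potted plant: 9.3 × 10 = 93 N down at 1.2 m → arm 0.5 m, τ = 93 × 0.5 = 46.5 N·m counterclockwise.
Bucket of sand: 8 × 10 = 80 N down at 0.6 m → arm 1.1 m, τ = 80 × 1.1 = 88 N·m counterclockwise.
Net moment of known loads = 252.5 N·m counterclockwise.
An unknown mass m at 2.1 m has arm 0.4 m; its moment is m·g·0.4 clockwise.
For rotational equilibrium, m × 10 × 0.4 = 252.5, so m = 252.5 / (10 × 0.4) = 63.1 kg.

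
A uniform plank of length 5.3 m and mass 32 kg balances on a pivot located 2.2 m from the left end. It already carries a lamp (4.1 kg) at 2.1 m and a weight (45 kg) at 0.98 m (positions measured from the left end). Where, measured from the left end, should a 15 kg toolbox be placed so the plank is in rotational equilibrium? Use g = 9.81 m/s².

Sum moments about the pivot (at 2.2 m from the left end) (the support reaction has zero arm there).
Beam weight: 32 × 9.81 = 313.9 N down at 2.65 m → arm 0.45 m, τ = 313.9 × 0.45 = 141.3 N·m clockwise.
Lamp: 4.1 × 9.81 = 40.22 N down at 2.1 m → arm 0.1 m, τ = 40.22 × 0.1 = 4.022 N·m counterclockwise.
Weight: 45 × 9.81 = 441.5 N down at 0.98 m → arm 1.22 m, τ = 441.5 × 1.22 = 538.6 N·m counterclockwise.
Net moment of existing loads = 401.3 N·m counterclockwise.
The toolbox weighs 15 × 9.81 = 147.2 N and must supply an equal clockwise moment, so its lever arm about the pivot is 401.3 / 147.2 = 2.73 m.
That puts it at 2.2 + 2.73 = 4.93 m from the left end.

x ≈ 4.93 m from the left end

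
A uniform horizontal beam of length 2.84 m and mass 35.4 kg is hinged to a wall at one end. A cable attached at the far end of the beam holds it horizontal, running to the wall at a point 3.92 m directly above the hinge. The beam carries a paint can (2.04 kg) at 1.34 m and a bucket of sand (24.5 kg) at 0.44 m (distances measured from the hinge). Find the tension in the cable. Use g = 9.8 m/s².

Take moments about the hinge.
Beam weight: 35.4 × 9.8 = 346.9 N down at 1.42 m → arm 1.42 m, τ = 346.9 × 1.42 = 492.6 N·m clockwise.
Paint can: 2.04 × 9.8 = 19.99 N down at 1.34 m → arm 1.34 m, τ = 19.99 × 1.34 = 26.79 N·m clockwise.
Bucket of sand: 24.5 × 9.8 = 240.1 N down at 0.44 m → arm 0.44 m, τ = 240.1 × 0.44 = 105.6 N·m clockwise.
Total clockwise load moment = 625 N·m.
The cable tension T acts at 2.84 m; only its component perpendicular to the beam, T sinθ, produces torque. sinθ = h/√(h²+d²) = 3.92/√(3.92²+2.84²) = 0.8098.
Setting net torque to zero: T × 2.84 × 0.8098 = 625 → T = 625 / 2.3 = 272 N.

T ≈ 272 N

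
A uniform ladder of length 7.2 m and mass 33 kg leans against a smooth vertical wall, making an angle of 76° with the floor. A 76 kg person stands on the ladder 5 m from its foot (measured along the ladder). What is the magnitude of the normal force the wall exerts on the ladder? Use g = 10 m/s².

N_wall ≈ 173 N

Sum moments about the foot of the ladder (the floor normal and friction both act there and drop out).
Ladder weight 33×10 = 330 N acts at 3.6 m along the ladder; its horizontal arm is 3.6·cos76° = 0.8709 m → τ = 287.4 N·m clockwise.
Person: 76×10 = 760 N at 5 m → arm 1.21 m → τ = 919.6 N·m clockwise.
Wall normal N acts horizontally at the top; its moment arm is the height L sinθ = 7.2·sin76° = 6.986 m, counterclockwise.
Στ = 0 ⇒ N × 6.986 = 1207 ⇒ N = 173 N.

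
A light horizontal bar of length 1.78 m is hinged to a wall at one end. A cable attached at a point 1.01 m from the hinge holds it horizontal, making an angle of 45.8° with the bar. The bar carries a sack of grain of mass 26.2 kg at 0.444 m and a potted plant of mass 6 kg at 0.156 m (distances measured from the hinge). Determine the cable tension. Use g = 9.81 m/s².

T ≈ 170 N

Sum moments about the hinge (the unknown hinge reaction has zero arm there).
Sack of grain: 26.2 × 9.81 = 257 N down at 0.444 m → arm 0.444 m, τ = 257 × 0.444 = 114.1 N·m clockwise.
Potted plant: 6 × 9.81 = 58.86 N down at 0.156 m → arm 0.156 m, τ = 58.86 × 0.156 = 9.182 N·m clockwise.
Total clockwise load moment = 123.3 N·m.
The cable tension T acts at 1.01 m; only its component perpendicular to the bar, T sinθ, produces torque. sin 45.8° = 0.7169.
Στ = 0 ⇒ T × 1.01 × 0.7169 = 123.3 ⇒ T = 123.3 / 0.7241 = 170 N.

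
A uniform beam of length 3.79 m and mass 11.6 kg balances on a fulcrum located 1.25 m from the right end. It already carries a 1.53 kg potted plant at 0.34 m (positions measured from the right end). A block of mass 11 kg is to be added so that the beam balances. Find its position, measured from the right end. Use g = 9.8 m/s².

x ≈ 0.696 m from the right end

Sum moments about the fulcrum (at 1.25 m from the right end) (the support reaction has zero arm there).
Beam weight: 11.6 × 9.8 = 113.7 N down at 1.895 m → arm 0.645 m, τ = 113.7 × 0.645 = 73.34 N·m counterclockwise.
Potted plant: 1.53 × 9.8 = 14.99 N down at 0.34 m → arm 0.91 m, τ = 14.99 × 0.91 = 13.64 N·m clockwise.
Net moment of existing loads = 59.7 N·m counterclockwise.
The block weighs 11 × 9.8 = 107.8 N and must supply an equal clockwise moment, so its lever arm about the fulcrum is 59.7 / 107.8 = 0.554 m.
That puts it at 1.25 − 0.554 = 0.696 m from the right end.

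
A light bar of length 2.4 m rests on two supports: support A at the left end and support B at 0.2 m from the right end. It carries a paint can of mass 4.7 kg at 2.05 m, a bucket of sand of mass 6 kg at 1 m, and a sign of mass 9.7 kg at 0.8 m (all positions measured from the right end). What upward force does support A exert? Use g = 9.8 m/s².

R_A ≈ 86 N

About support B:
Paint can: 4.7 × 9.8 = 46.06 N down at 2.05 m → arm 1.85 m, τ = 46.06 × 1.85 = 85.21 N·m counterclockwise.
Bucket of sand: 6 × 9.8 = 58.8 N down at 1 m → arm 0.8 m, τ = 58.8 × 0.8 = 47.04 N·m counterclockwise.
Sign: 9.7 × 9.8 = 95.06 N down at 0.8 m → arm 0.6 m, τ = 95.06 × 0.6 = 57.04 N·m counterclockwise.
Net load moment about support B = 189.3 N·m counterclockwise.
Reaction R at support A is upward at 2.4 m, arm 2.2 m → moment R × 2.2 clockwise.
Στ = 0 ⇒ R × 2.2 = 189.3 ⇒ R = 86 N.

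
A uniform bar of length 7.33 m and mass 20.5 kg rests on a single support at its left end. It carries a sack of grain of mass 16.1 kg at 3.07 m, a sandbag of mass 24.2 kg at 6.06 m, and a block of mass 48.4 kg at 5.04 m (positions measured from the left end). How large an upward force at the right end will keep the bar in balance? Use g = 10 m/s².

F ≈ 703 N

Take moments about the left end.
Beam weight: 20.5 × 10 = 205 N down at 3.665 m → arm 3.665 m, τ = 205 × 3.665 = 751.3 N·m clockwise.
Sack of grain: 16.1 × 10 = 161 N down at 3.07 m → arm 3.07 m, τ = 161 × 3.07 = 494.3 N·m clockwise.
Sandbag: 24.2 × 10 = 242 N down at 6.06 m → arm 6.06 m, τ = 242 × 6.06 = 1467 N·m clockwise.
Block: 48.4 × 10 = 484 N down at 5.04 m → arm 5.04 m, τ = 484 × 5.04 = 2439 N·m clockwise.
Net moment of the loads = 5152 N·m clockwise.
The upward force F acts at the right end, arm 7.33 m, giving F × 7.33 counterclockwise.
Balancing moments: F × 7.33 = 5152, giving F = 5152 / 7.33 = 703 N.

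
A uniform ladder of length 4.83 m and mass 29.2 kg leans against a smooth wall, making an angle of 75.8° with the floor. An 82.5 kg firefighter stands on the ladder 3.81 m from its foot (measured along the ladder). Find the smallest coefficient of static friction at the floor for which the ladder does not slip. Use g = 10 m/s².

μ_min ≈ 0.18

About the foot of the ladder:
Ladder weight 29.2×10 = 292 N acts at 2.415 m along the ladder; its horizontal arm is 2.415·cos75.8° = 0.5924 m → τ = 173 N·m clockwise.
Firefighter: 82.5×10 = 825 N at 3.81 m → arm 0.9346 m → τ = 771 N·m clockwise.
Wall normal N acts horizontally at the top; its moment arm is the height L sinθ = 4.83·sin75.8° = 4.682 m, counterclockwise.
Στ = 0 ⇒ N × 4.682 = 944 ⇒ N = 201.6 N.
ΣFx = 0 ⇒ f = N_wall = 201.6 N. ΣFy = 0 ⇒ N_floor = 1117 N.
μ_min = f / N_floor = 201.6 / 1117 = 0.18.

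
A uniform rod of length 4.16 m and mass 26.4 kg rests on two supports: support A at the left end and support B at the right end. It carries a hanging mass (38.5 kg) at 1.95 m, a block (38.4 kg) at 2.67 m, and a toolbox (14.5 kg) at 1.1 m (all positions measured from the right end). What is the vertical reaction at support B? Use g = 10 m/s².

Taking torques about support A:
Beam weight: 26.4 × 10 = 264 N down at 2.08 m → arm 2.08 m, τ = 264 × 2.08 = 549.1 N·m clockwise.
Hanging mass: 38.5 × 10 = 385 N down at 1.95 m → arm 2.21 m, τ = 385 × 2.21 = 850.9 N·m clockwise.
Block: 38.4 × 10 = 384 N down at 2.67 m → arm 1.49 m, τ = 384 × 1.49 = 572.2 N·m clockwise.
Toolbox: 14.5 × 10 = 145 N down at 1.1 m → arm 3.06 m, τ = 145 × 3.06 = 443.7 N·m clockwise.
Net load moment about support A = 2416 N·m clockwise.
Reaction R at support B is upward at 0 m, arm 4.16 m → moment R × 4.16 counterclockwise.
Balancing moments: R × 4.16 = 2416, giving R = 581 N.

R_B ≈ 581 N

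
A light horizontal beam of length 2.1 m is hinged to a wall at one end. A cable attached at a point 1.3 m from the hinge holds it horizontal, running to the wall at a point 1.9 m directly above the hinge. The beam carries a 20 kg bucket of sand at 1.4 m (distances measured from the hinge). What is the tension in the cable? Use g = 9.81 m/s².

Taking torques about the hinge:
Bucket of sand: 20 × 9.81 = 196.2 N down at 1.4 m → arm 1.4 m, τ = 196.2 × 1.4 = 274.7 N·m clockwise.
Total clockwise load moment = 274.7 N·m.
The cable tension T acts at 1.3 m; only its component perpendicular to the beam, T sinθ, produces torque. sinθ = h/√(h²+d²) = 1.9/√(1.9²+1.3²) = 0.8253.
Setting net torque to zero: T × 1.3 × 0.8253 = 274.7 → T = 274.7 / 1.073 = 256 N.

T ≈ 256 N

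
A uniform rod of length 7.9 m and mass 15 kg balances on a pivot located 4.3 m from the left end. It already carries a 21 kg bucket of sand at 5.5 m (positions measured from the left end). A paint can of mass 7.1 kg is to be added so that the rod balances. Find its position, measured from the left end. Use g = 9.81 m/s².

Taking torques about the pivot (at 4.3 m from the left end):
Beam weight: 15 × 9.81 = 147.2 N down at 3.95 m → arm 0.35 m, τ = 147.2 × 0.35 = 51.52 N·m counterclockwise.
Bucket of sand: 21 × 9.81 = 206 N down at 5.5 m → arm 1.2 m, τ = 206 × 1.2 = 247.2 N·m clockwise.
Net moment of existing loads = 195.7 N·m clockwise.
The paint can weighs 7.1 × 9.81 = 69.65 N and must supply an equal counterclockwise moment, so its lever arm about the pivot is 195.7 / 69.65 = 2.81 m.
That puts it at 4.3 − 2.81 = 1.49 m from the left end.

x ≈ 1.49 m from the left end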